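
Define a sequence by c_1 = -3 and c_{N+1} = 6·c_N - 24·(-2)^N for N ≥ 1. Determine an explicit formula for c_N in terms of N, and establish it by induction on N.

Computing the first terms: c_1 = -3, c_2 = 30, c_3 = 84. This suggests c_N = 3(-2)^N + 3·6^(N - 1).
Base case (N = 1): the formula gives -3 = -3 = c_1.
For the inductive step, assume it holds for an arbitrary j ≥ 1, so c_j = 3(-2)^j + 3·6^(j - 1).
Then c_{j+1} = 6·c_j - 24·(-2)^j = 6·(3(-2)^j + 3·6^(j - 1)) - 24·(-2)^j = 3(-2)^(j + 1) + 3·6^j = 3(-2)^(j+1) + 3·6^((j+1) - 1),
which is the claimed formula at N = j+1.
This completes the induction.

c_N = 3(-2)^N + 3·6^(N - 1)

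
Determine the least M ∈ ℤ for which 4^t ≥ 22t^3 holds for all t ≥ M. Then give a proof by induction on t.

At t = 6: 4096 < 4752, so the inequality fails and M ≥ 7. We prove 4^t ≥ 22t^3 for all t ≥ 7.
Base step (t = 7): 4^t = 16384 and 22t^3 = 7546, so 16384 ≥ 7546.
Inductive step: assume the claim holds for t = k, so 4^k ≥ 22k^3.
Then 4^(k + 1) = 4·(4^k) ≥ 4·(22k^3).
Also, for k ≥ 7 we have 4·(22k^3) ≥ 22(k+1)^3, since 4 ≥ (1 + 1/k)^3 for all k ≥ 7.
Combining, 4^(k + 1) ≥ 22(k+1)^3.
By induction, the statement is established for all t ≥ 7.
Hence the smallest such M is 7.

M = 7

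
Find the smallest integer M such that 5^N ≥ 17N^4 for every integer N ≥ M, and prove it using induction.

At N = 6: 15625 < 22032, so the inequality fails and M ≥ 7. We prove 5^N ≥ 17N^4 for all N ≥ 7.
Base case (N = 7): 5^N = 78125 and 17N^4 = 40817, so 78125 ≥ 40817.
For the inductive step, assume it holds for an arbitrary m ≥ 7, so 5^m ≥ 17m^4.
Then 5^(m + 1) = 5·(5^m) ≥ 5·(17m^4).
Also, for m ≥ 7 we have 5·(17m^4) ≥ 17(m+1)^4, since 5 ≥ (1 + 1/m)^4 for all m ≥ 7.
Combining, 5^(m + 1) ≥ 17(m+1)^4.
By induction, the statement is established for all N ≥ 7.
Hence the smallest such M is 7.

M = 7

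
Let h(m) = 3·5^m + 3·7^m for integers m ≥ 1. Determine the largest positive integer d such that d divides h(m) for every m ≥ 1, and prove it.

Computing the first values: h(1) = 36 and h(2) = 222; gcd(36, 222) = 6, so d ≤ 6.
We prove 6 | 3·5^m + 3·7^m for all m ≥ 1 by induction on m.
For the base case m = 1: h(1) = 36 = 6·(6), so 6 | h(1).
Suppose the result is true for m = i, i.e. 6 | h(i). Then
h(i+1) − 7·h(i) = (3·5^(i+1) + 3·7^(i+1)) − 7·(3·5^i + 3·7^i) = (3)·5^i·(5 − 7) = (-6)·5^i. Since 6 | h(i) by the inductive hypothesis, 6 | 7·h(i); and 6 | -6 since -6 = 6·-1. Therefore 6 | h(i+1).
This completes the induction.
Therefore the largest such d is 6.

d = 6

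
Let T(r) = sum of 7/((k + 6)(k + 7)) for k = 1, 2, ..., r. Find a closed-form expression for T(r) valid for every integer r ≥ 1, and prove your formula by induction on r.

We claim T(r) = r/(r + 7) for all r ≥ 1.
Base step (r = 1): T(1) = 1/8, and the closed form gives 1/8. They agree.
Inductive step: assume the claim holds for r = k, so T(k) = k/(k + 7).
Then T(k+1) = T(k) + (7/((k + 7)(k + 8))) = (k/(k + 7)) + (7/((k + 7)(k + 8))).
Simplifying, T(k+1) = (k + 1)/(k + 8) = (k+1)/((k+1) + 7),
which is the closed form with r = k+1.
Hence, by induction on r, the claim holds for every r ≥ 1.

T(r) = r/(r + 7)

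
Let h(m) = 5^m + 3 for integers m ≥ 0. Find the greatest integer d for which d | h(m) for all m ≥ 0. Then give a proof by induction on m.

Computing the first values: h(0) = 4 and h(1) = 8; gcd(4, 8) = 4, so d ≤ 4.
We prove 4 | 5^m + 3 for all m ≥ 0 by induction on m.
For the base case m = 0: h(0) = 4 = 4·(1), so 4 | h(0).
For the inductive step, assume it holds for an arbitrary k ≥ 0, i.e. 4 | h(k). Then
h(k+1) = 5^(k+1) + 3 = 5·(5^k + 3) - 12 = 5·h(k) - 12. The first term is divisible by 4 by the inductive hypothesis, and -12 is divisible by 4. Hence 4 | h(k+1).
This completes the induction.
Therefore the largest such d is 4.

d = 4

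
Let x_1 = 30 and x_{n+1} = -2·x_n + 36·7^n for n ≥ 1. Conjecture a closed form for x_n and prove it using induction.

x_n = -(-2)^n + 4·7^n

Computing the first terms: x_1 = 30, x_2 = 192, x_3 = 1380. This suggests x_n = -(-2)^n + 4·7^n.
When n = 1: the formula gives 30 = 30 = x_1.
Inductive step: suppose the statement holds for some m ≥ 1, so x_m = -(-2)^m + 4·7^m.
Then x_{m+1} = -2·x_m + 36·7^m = -2·(-(-2)^m + 4·7^m) + 36·7^m = -(-2)^(m + 1) + 4·7^(m + 1),
which is the claimed formula at n = m+1.
This completes the induction.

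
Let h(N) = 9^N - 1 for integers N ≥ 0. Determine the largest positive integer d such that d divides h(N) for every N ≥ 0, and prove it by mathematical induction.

Computing the first values: h(0) = 0 and h(1) = 8; gcd(0, 8) = 8, so d ≤ 8.
We prove 8 | 9^N - 1 for all N ≥ 0 by induction on N.
For the base case N = 0: h(0) = 0 = 8·(0), so 8 | h(0).
Inductive step: suppose the statement holds for some m ≥ 0, i.e. 8 | h(m). Then
h(m+1) = 9^(m+1) - 1 = 9·(9^m - 1) + 8 = 9·h(m) + 8. The first term is divisible by 8 by the inductive hypothesis, and 8 is divisible by 8. Hence 8 | h(m+1).
By the principle of mathematical induction, the result holds for all N ≥ 0.
Therefore the largest such d is 8.

d = 8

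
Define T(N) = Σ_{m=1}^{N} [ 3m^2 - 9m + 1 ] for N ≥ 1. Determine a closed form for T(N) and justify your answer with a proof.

T(N) = N(N^2 - 3N - 3)

We claim T(N) = N(N^2 - 3N - 3) for all N ≥ 1.
Base case (N = 1): T(1) = -5, and the closed form gives -5. They agree.
Suppose the result is true for N = m, so T(m) = m(m^2 - 3m - 3).
Then T(m+1) = T(m) + (3m^2 - 3m - 5) = (m(m^2 - 3m - 3)) + (3m^2 - 3m - 5).
Simplifying, T(m+1) = (m + 1)(m^2 - m - 5) = (m+1)((m+1)^2 - 3(m+1) - 3),
which is the closed form with N = m+1.
Hence, by induction on N, the claim holds for every N ≥ 1.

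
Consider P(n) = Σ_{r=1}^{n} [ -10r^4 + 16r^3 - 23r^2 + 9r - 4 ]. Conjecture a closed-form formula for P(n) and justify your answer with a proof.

We claim P(n) = -n(2n^4 + n^3 + 3n^2 + 3n + 3) for all n ≥ 1.
For the base case n = 1: P(1) = -12, and the closed form gives -12. They agree.
For the inductive step, assume it holds for an arbitrary r ≥ 1, so P(r) = r(-2r^4 - r^3 - 3r^2 - 3r - 3).
Then P(r+1) = P(r) + (-10r^4 - 24r^3 - 35r^2 - 29r - 12) = (r(-2r^4 - r^3 - 3r^2 - 3r - 3)) + (-10r^4 - 24r^3 - 35r^2 - 29r - 12).
Simplifying, P(r+1) = -(r + 1)(2r^4 + 9r^3 + 18r^2 + 20r + 12) = -(r+1)(2(r+1)^4 + (r+1)^3 + 3(r+1)^2 + 3(r+1) + 3),
which is the closed form with n = r+1.
By the principle of mathematical induction, the result holds for all n ≥ 1.

P(n) = -n(2n^4 + n^3 + 3n^2 + 3n + 3)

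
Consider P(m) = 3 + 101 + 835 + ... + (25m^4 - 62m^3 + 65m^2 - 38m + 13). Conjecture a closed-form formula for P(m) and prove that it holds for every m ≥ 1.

We claim P(m) = m(5m^4 - 3m^3 - m^2 - 2m + 4) for all m ≥ 1.
Base case (m = 1): P(1) = 3, and the closed form gives 3. They agree.
Suppose the result is true for m = r, so P(r) = r(5r^4 - 3r^3 - r^2 - 2r + 4).
Then P(r+1) = P(r) + (25r^4 + 38r^3 + 29r^2 + 6r + 3) = (r(5r^4 - 3r^3 - r^2 - 2r + 4)) + (25r^4 + 38r^3 + 29r^2 + 6r + 3).
Simplifying, P(r+1) = (r + 1)(5r^4 + 17r^3 + 20r^2 + 7r + 3) = (r+1)(5(r+1)^4 - 3(r+1)^3 - (r+1)^2 - 2(r+1) + 4),
which is the closed form with m = r+1.
This completes the induction.

P(m) = m(5m^4 - 3m^3 - m^2 - 2m + 4)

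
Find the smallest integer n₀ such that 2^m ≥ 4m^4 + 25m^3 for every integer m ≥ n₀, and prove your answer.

n₀ = 20

At m = 19: 524288 < 692759, so the inequality fails and n₀ ≥ 20. We prove 2^m ≥ 4m^4 + 25m^3 for all m ≥ 20.
Base case (m = 20): 2^m = 1048576 and 4m^4 + 25m^3 = 840000, so 1048576 ≥ 840000.
Suppose the result is true for m = k, so 2^k ≥ 4k^4 + 25k^3.
Then 2^(k + 1) = 2·(2^k) ≥ 2·(4k^4 + 25k^3).
Also, for k ≥ 20 we have 2·(4k^4 + 25k^3) ≥ 4(k+1)^4 + 25(k+1)^3, since 2·(4k^4 + 25k^3) − (4(k+1)^4 + 25(k+1)^3) = 4k^4 + 9k^3 - 99k^2 - 91k - 29, which is nonnegative for all k ≥ 20.
Combining, 2^(k + 1) ≥ 4(k+1)^4 + 25(k+1)^3.
By induction, the statement is established for all m ≥ 20.
Hence the smallest such n₀ is 20.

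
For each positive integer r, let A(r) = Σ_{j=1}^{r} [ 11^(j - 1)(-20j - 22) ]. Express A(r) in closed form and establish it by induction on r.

We claim A(r) = -2·11^r(r + 1) + 2 for all r ≥ 1.
For the base case r = 1: A(1) = -42, and the closed form gives -42. They agree.
Inductive step: assume the claim holds for r = j, so A(j) = -2·11^j(j + 1) + 2.
Then A(j+1) = A(j) + (11^j(-20j - 42)) = (-2·11^j(j + 1) + 2) + (11^j(-20j - 42)).
Simplifying, A(j+1) = -22·11^j·j - 44·11^j + 2 = -2·11^(j+1)((j+1) + 1) + 2,
which is the closed form with r = j+1.
Hence, by induction on r, the claim holds for every r ≥ 1.

A(r) = -2·11^r(r + 1) + 2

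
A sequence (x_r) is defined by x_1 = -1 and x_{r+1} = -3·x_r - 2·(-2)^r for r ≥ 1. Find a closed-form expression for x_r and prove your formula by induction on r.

Computing the first terms: x_1 = -1, x_2 = 7, x_3 = -29. This suggests x_r = (-2)^(r + 1) - 5(-3)^(r - 1).
When r = 1: the formula gives -1 = -1 = x_1.
Inductive step: assume the claim holds for r = k, so x_k = (-2)^(k + 1) - 5(-3)^(k - 1).
Then x_{k+1} = -3·x_k - 2·(-2)^k = -3·((-2)^(k + 1) - 5(-3)^(k - 1)) - 2·(-2)^k = (-2)^(k + 2) - 5(-3)^k = (-2)^((k+1) + 1) - 5(-3)^((k+1) - 1),
which is the claimed formula at r = k+1.
This completes the induction.

x_r = (-2)^(r + 1) - 5(-3)^(r - 1)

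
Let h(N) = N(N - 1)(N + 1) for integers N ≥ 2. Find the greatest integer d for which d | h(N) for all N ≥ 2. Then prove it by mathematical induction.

d = 6

Computing the first values: h(2) = 6 and h(3) = 24; gcd(6, 24) = 6, so d ≤ 6.
We prove 6 | N(N - 1)(N + 1) for all N ≥ 2 by induction on N.
For the base case N = 2: h(2) = 6 = 6·(1), so 6 | h(2).
Suppose the result is true for N = j, i.e. 6 | h(j). Then
h(j+1) − h(j) = j·(j+1)·(j+2) − (j-1)·j·(j+1) = j·(j+1)·[(j+2) − (j-1)] = 3·j·(j+1). The product of 2 consecutive integers is divisible by (2)! = 2, so h(j+1) − h(j) is divisible by 3·2 = 6. By the inductive hypothesis 6 | h(j), hence 6 | h(j+1).
Hence, by induction on N, the claim holds for every N ≥ 2.
Therefore the largest such d is 6.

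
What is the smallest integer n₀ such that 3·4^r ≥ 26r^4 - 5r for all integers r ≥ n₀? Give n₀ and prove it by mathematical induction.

At r = 7: 49152 < 62391, so the inequality fails and n₀ ≥ 8. We prove 3·4^r ≥ 26r^4 - 5r for all r ≥ 8.
For the base case r = 8: 3·4^r = 196608 and 26r^4 - 5r = 106456, so 196608 ≥ 106456.
For the inductive step, assume it holds for an arbitrary p ≥ 8, so 3·4^p ≥ 26p^4 - 5p.
Then 3·4^(p + 1) = 4·(3·4^p) ≥ 4·(26p^4 - 5p).
Also, for p ≥ 8 we have 4·(26p^4 - 5p) ≥ 26(p+1)^4 - 5(p+1), since 4·(26p^4 - 5p) − (26(p+1)^4 - 5(p+1)) = 78p^4 - 104p^3 - 156p^2 - 119p - 21, which is nonnegative for all p ≥ 8.
Combining, 3·4^(p + 1) ≥ 26(p+1)^4 - 5(p+1).
This completes the induction.
Hence the smallest such n₀ is 8.

n₀ = 8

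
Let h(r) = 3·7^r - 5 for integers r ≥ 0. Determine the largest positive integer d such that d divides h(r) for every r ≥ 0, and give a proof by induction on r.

d = 2

Computing the first values: h(0) = -2 and h(1) = 16; gcd(-2, 16) = 2, so d ≤ 2.
We prove 2 | 3·7^r - 5 for all r ≥ 0 by induction on r.
Base step (r = 0): h(0) = -2 = 2·(-1), so 2 | h(0).
Inductive step: suppose the statement holds for some j ≥ 0, i.e. 2 | h(j). Then
h(j+1) = 3·7^(j+1) - 5 = 7·(3·7^j - 5) + 30 = 7·h(j) + 30. The first term is divisible by 2 by the inductive hypothesis, and 30 is divisible by 2. Hence 2 | h(j+1).
This completes the induction.
Therefore the largest such d is 2.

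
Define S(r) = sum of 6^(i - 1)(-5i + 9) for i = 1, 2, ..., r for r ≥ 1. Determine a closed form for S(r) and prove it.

We claim S(r) = 6^r(-r + 2) - 2 for all r ≥ 1.
Base step (r = 1): S(1) = 4, and the closed form gives 4. They agree.
Inductive step: suppose the statement holds for some i ≥ 1, so S(i) = 6^i(-i + 2) - 2.
Then S(i+1) = S(i) + (6^i(-5i + 4)) = (6^i(-i + 2) - 2) + (6^i(-5i + 4)).
Simplifying, S(i+1) = -6·6^i·i + 6·6^i - 2 = 6^(i+1)(-(i+1) + 2) - 2,
which is the closed form with r = i+1.
Hence, by induction on r, the claim holds for every r ≥ 1.

S(r) = 6^r(-r + 2) - 2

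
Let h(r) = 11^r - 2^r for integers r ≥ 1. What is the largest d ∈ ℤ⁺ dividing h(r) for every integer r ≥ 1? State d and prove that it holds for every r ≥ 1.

Computing the first values: h(1) = 9 and h(2) = 117; gcd(9, 117) = 9, so d ≤ 9.
We prove 9 | 11^r - 2^r for all r ≥ 1 by induction on r.
Base case (r = 1): h(1) = 9 = 9·(1), so 9 | h(1).
Inductive step: suppose the statement holds for some m ≥ 1, i.e. 9 | h(m). Then
11^{m+1} − 2^{m+1} = 11·11^m − 2·2^m = 11·(11^m − 2^m) + (9)·2^m. The first term is divisible by 9 by the inductive hypothesis, and the second term (9)·2^m is divisible by 9 since 9 | 9. Hence 9 | h(m+1).
By the principle of mathematical induction, the result holds for all r ≥ 1.
Therefore the largest such d is 9.

d = 9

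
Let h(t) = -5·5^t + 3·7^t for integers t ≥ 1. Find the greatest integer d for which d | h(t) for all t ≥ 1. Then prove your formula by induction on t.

Computing the first values: h(1) = -4 and h(2) = 22; gcd(-4, 22) = 2, so d ≤ 2.
We prove 2 | -5·5^t + 3·7^t for all t ≥ 1 by induction on t.
When t = 1: h(1) = -4 = 2·(-2), so 2 | h(1).
Inductive step: suppose the statement holds for some m ≥ 1, i.e. 2 | h(m). Then
h(m+1) − 7·h(m) = (-5·5^(m+1) + 3·7^(m+1)) − 7·(-5·5^m + 3·7^m) = (-5)·5^m·(5 − 7) = (10)·5^m. Since 2 | h(m) by the inductive hypothesis, 2 | 7·h(m); and 2 | 10 since 10 = 2·5. Therefore 2 | h(m+1).
By the principle of mathematical induction, the result holds for all t ≥ 1.
Therefore the largest such d is 2.

d = 2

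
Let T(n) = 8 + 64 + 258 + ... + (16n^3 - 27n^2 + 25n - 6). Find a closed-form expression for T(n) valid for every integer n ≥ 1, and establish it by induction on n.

T(n) = n(4n^3 - n^2 + 3n + 2)

We claim T(n) = n(4n^3 - n^2 + 3n + 2) for all n ≥ 1.
When n = 1: T(1) = 8, and the closed form gives 8. They agree.
Suppose the result is true for n = j, so T(j) = j(4j^3 - j^2 + 3j + 2).
Then T(j+1) = T(j) + (16j^3 + 21j^2 + 19j + 8) = (j(4j^3 - j^2 + 3j + 2)) + (16j^3 + 21j^2 + 19j + 8).
Simplifying, T(j+1) = (j + 1)(4j^3 + 11j^2 + 13j + 8) = (j+1)(4(j+1)^3 - (j+1)^2 + 3(j+1) + 2),
which is the closed form with n = j+1.
By the principle of mathematical induction, the result holds for all n ≥ 1.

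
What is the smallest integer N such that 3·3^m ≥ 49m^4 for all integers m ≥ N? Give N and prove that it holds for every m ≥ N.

N = 12

At m = 11: 531441 < 717409, so the inequality fails and N ≥ 12. We prove 3·3^m ≥ 49m^4 for all m ≥ 12.
When m = 12: 3·3^m = 1594323 and 49m^4 = 1016064, so 1594323 ≥ 1016064.
Inductive step: suppose the statement holds for some i ≥ 12, so 3·3^i ≥ 49i^4.
Then 3·3^(i + 1) = 3·(3·3^i) ≥ 3·(49i^4).
Also, for i ≥ 12 we have 3·(49i^4) ≥ 49(i+1)^4, since 3 ≥ (1 + 1/i)^4 for all i ≥ 12.
Combining, 3·3^(i + 1) ≥ 49(i+1)^4.
Hence, by induction on m, the claim holds for every m ≥ 12.
Hence the smallest such N is 12.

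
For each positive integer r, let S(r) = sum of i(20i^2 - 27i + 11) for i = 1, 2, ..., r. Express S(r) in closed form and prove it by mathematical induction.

S(r) = r(r + 1)(5r^2 - 4r + 1)

We claim S(r) = r(r + 1)(5r^2 - 4r + 1) for all r ≥ 1.
For the base case r = 1: S(1) = 4, and the closed form gives 4. They agree.
Suppose the result is true for r = i, so S(i) = i(5i^3 + i^2 - 3i + 1).
Then S(i+1) = S(i) + (20i^3 + 33i^2 + 17i + 4) = (i(5i^3 + i^2 - 3i + 1)) + (20i^3 + 33i^2 + 17i + 4).
Simplifying, S(i+1) = (i + 1)(i + 2)(5i^2 + 6i + 2) = (i+1)((i+1) + 1)(5(i+1)^2 - 4(i+1) + 1),
which is the closed form with r = i+1.
This completes the induction.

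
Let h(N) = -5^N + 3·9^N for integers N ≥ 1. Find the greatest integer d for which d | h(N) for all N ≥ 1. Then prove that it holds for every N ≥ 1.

d = 2

Computing the first values: h(1) = 22 and h(2) = 218; gcd(22, 218) = 2, so d ≤ 2.
We prove 2 | -5^N + 3·9^N for all N ≥ 1 by induction on N.
Base case (N = 1): h(1) = 22 = 2·(11), so 2 | h(1).
Suppose the result is true for N = k, i.e. 2 | h(k). Then
h(k+1) − 9·h(k) = (-5^(k+1) + 3·9^(k+1)) − 9·(-5^k + 3·9^k) = (-1)·5^k·(5 − 9) = (4)·5^k. Since 2 | h(k) by the inductive hypothesis, 2 | 9·h(k); and 2 | 4 since 4 = 2·2. Therefore 2 | h(k+1).
This completes the induction.
Therefore the largest such d is 2.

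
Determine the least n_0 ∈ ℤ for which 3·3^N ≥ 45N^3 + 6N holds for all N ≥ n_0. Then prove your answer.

n_0 = 9

At N = 8: 19683 < 23088, so the inequality fails and n_0 ≥ 9. We prove 3·3^N ≥ 45N^3 + 6N for all N ≥ 9.
When N = 9: 3·3^N = 59049 and 45N^3 + 6N = 32859, so 59049 ≥ 32859.
For the inductive step, assume it holds for an arbitrary k ≥ 9, so 3·3^k ≥ 45k^3 + 6k.
Then 3·3^(k + 1) = 3·(3·3^k) ≥ 3·(45k^3 + 6k).
Also, for k ≥ 9 we have 3·(45k^3 + 6k) ≥ 45(k+1)^3 + 6(k+1), since 3·(45k^3 + 6k) − (45(k+1)^3 + 6(k+1)) = 90k^3 - 135k^2 - 123k - 51, which is nonnegative for all k ≥ 9.
Combining, 3·3^(k + 1) ≥ 45(k+1)^3 + 6(k+1).
By the principle of mathematical induction, the result holds for all N ≥ 9.
Hence the smallest such n_0 is 9.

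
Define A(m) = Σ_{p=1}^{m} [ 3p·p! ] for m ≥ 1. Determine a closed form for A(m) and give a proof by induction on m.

We claim A(m) = 3(m + 1)! - 3 for all m ≥ 1.
Base case (m = 1): A(1) = 3, and the closed form gives 3. They agree.
Inductive step: assume the claim holds for m = p, so A(p) = 3(p + 1)! - 3.
Then A(p+1) = A(p) + (3(p + 1)(p + 1)!) = (3(p + 1)! - 3) + (3(p + 1)(p + 1)!).
Simplifying, A(p+1) = 3((p+1) + 1)! - 3,
which is the closed form with m = p+1.
By the principle of mathematical induction, the result holds for all m ≥ 1.

A(m) = 3(m + 1)! - 3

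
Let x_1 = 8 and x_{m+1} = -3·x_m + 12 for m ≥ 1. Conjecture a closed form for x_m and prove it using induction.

Computing the first terms: x_1 = 8, x_2 = -12, x_3 = 48. This suggests x_m = 5(-3)^(m - 1) + 3.
Base case (m = 1): the formula gives 8 = 8 = x_1.
Inductive step: suppose the statement holds for some p ≥ 1, so x_p = 5(-3)^(p - 1) + 3.
Then x_{p+1} = -3·x_p + 12 = -3·(5(-3)^(p - 1) + 3) + 12 = 5(-3)^p + 3 = 5(-3)^((p+1) - 1) + 3,
which is the claimed formula at m = p+1.
By the principle of mathematical induction, the result holds for all m ≥ 1.

x_m = 5(-3)^(m - 1) + 3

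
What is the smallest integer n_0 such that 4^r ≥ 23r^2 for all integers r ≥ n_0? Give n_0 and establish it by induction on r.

At r = 4: 256 < 368, so the inequality fails and n_0 ≥ 5. We prove 4^r ≥ 23r^2 for all r ≥ 5.
For the base case r = 5: 4^r = 1024 and 23r^2 = 575, so 1024 ≥ 575.
For the inductive step, assume it holds for an arbitrary j ≥ 5, so 4^j ≥ 23j^2.
Then 4^(j + 1) = 4·(4^j) ≥ 4·(23j^2).
Also, for j ≥ 5 we have 4·(23j^2) ≥ 23(j+1)^2, since 4 ≥ (1 + 1/j)^2 for all j ≥ 5.
Combining, 4^(j + 1) ≥ 23(j+1)^2.
Hence, by induction on r, the claim holds for every r ≥ 5.
Hence the smallest such n_0 is 5.

n_0 = 5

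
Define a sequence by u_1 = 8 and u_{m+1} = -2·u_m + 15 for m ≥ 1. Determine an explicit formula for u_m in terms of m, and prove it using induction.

Computing the first terms: u_1 = 8, u_2 = -1, u_3 = 17. This suggests u_m = 3(-2)^(m - 1) + 5.
When m = 1: the formula gives 8 = 8 = u_1.
For the inductive step, assume it holds for an arbitrary p ≥ 1, so u_p = 3(-2)^(p - 1) + 5.
Then u_{p+1} = -2·u_p + 15 = -2·(3(-2)^(p - 1) + 5) + 15 = 3(-2)^p + 5 = 3(-2)^((p+1) - 1) + 5,
which is the claimed formula at m = p+1.
By induction, the statement is established for all m ≥ 1.

u_m = 3(-2)^(m - 1) + 5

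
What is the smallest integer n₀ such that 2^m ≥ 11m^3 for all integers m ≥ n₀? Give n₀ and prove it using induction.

At m = 15: 32768 < 37125, so the inequality fails and n₀ ≥ 16. We prove 2^m ≥ 11m^3 for all m ≥ 16.
For the base case m = 16: 2^m = 65536 and 11m^3 = 45056, so 65536 ≥ 45056.
Inductive step: assume the claim holds for m = r, so 2^r ≥ 11r^3.
Then 2^(r + 1) = 2·(2^r) ≥ 2·(11r^3).
Also, for r ≥ 16 we have 2·(11r^3) ≥ 11(r+1)^3, since 2 ≥ (1 + 1/r)^3 for all r ≥ 16.
Combining, 2^(r + 1) ≥ 11(r+1)^3.
Hence, by induction on m, the claim holds for every m ≥ 16.
Hence the smallest such n₀ is 16.

n₀ = 16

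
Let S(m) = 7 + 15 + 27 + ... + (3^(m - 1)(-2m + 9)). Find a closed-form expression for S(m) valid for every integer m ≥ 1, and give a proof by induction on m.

S(m) = 3^m(-m + 5) - 5

We claim S(m) = 3^m(-m + 5) - 5 for all m ≥ 1.
When m = 1: S(1) = 7, and the closed form gives 7. They agree.
For the inductive step, assume it holds for an arbitrary k ≥ 1, so S(k) = 3^k(-k + 5) - 5.
Then S(k+1) = S(k) + (3^k(-2k + 7)) = (3^k(-k + 5) - 5) + (3^k(-2k + 7)).
Simplifying, S(k+1) = -3·3^k·k + 12·3^k - 5 = 3^(k+1)(-(k+1) + 5) - 5,
which is the closed form with m = k+1.
By the principle of mathematical induction, the result holds for all m ≥ 1.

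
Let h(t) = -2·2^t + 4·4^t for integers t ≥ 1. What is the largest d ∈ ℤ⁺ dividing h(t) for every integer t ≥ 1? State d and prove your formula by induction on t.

Computing the first values: h(1) = 12 and h(2) = 56; gcd(12, 56) = 4, so d ≤ 4.
We prove 4 | -2·2^t + 4·4^t for all t ≥ 1 by induction on t.
When t = 1: h(1) = 12 = 4·(3), so 4 | h(1).
Inductive step: suppose the statement holds for some j ≥ 1, i.e. 4 | h(j). Then
h(j+1) − 4·h(j) = (-2·2^(j+1) + 4·4^(j+1)) − 4·(-2·2^j + 4·4^j) = (-2)·2^j·(2 − 4) = (4)·2^j. Since 4 | h(j) by the inductive hypothesis, 4 | 4·h(j); and 4 | 4 since 4 = 4·1. Therefore 4 | h(j+1).
This completes the induction.
Therefore the largest such d is 4.

d = 4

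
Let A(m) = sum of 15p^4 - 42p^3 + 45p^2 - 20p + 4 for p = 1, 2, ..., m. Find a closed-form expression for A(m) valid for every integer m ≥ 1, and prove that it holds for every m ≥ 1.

We claim A(m) = m(3m^4 - 3m^3 - m^2 + 2m + 1) for all m ≥ 1.
When m = 1: A(1) = 2, and the closed form gives 2. They agree.
Inductive step: suppose the statement holds for some p ≥ 1, so A(p) = p(3p^4 - 3p^3 - p^2 + 2p + 1).
Then A(p+1) = A(p) + (15p^4 + 18p^3 + 9p^2 + 4p + 2) = (p(3p^4 - 3p^3 - p^2 + 2p + 1)) + (15p^4 + 18p^3 + 9p^2 + 4p + 2).
Simplifying, A(p+1) = (p + 1)(3p^4 + 9p^3 + 8p^2 + 3p + 2) = (p+1)(3(p+1)^4 - 3(p+1)^3 - (p+1)^2 + 2(p+1) + 1),
which is the closed form with m = p+1.
Hence, by induction on m, the claim holds for every m ≥ 1.

A(m) = m(3m^4 - 3m^3 - m^2 + 2m + 1)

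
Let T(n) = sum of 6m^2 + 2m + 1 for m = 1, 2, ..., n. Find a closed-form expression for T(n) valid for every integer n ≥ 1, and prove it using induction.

We claim T(n) = n(2n^2 + 4n + 3) for all n ≥ 1.
Base step (n = 1): T(1) = 9, and the closed form gives 9. They agree.
Inductive step: suppose the statement holds for some m ≥ 1, so T(m) = m(2m^2 + 4m + 3).
Then T(m+1) = T(m) + (6m^2 + 14m + 9) = (m(2m^2 + 4m + 3)) + (6m^2 + 14m + 9).
Simplifying, T(m+1) = (m + 1)(2m^2 + 8m + 9) = (m+1)(2(m+1)^2 + 4(m+1) + 3),
which is the closed form with n = m+1.
By the principle of mathematical induction, the result holds for all n ≥ 1.

T(n) = n(2n^2 + 4n + 3)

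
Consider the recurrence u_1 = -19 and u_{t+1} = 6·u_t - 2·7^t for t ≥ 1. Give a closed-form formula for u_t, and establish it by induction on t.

u_t = -5·6^(t - 1) - 2·7^t

Computing the first terms: u_1 = -19, u_2 = -128, u_3 = -866. This suggests u_t = -5·6^(t - 1) - 2·7^t.
Base case (t = 1): the formula gives -19 = -19 = u_1.
Inductive step: assume the claim holds for t = k, so u_k = -5·6^(k - 1) - 2·7^k.
Then u_{k+1} = 6·u_k - 2·7^k = 6·(-5·6^(k - 1) - 2·7^k) - 2·7^k = -5·6^k - 2·7^(k + 1) = -5·6^((k+1) - 1) - 2·7^(k+1),
which is the claimed formula at t = k+1.
By the principle of mathematical induction, the result holds for all t ≥ 1.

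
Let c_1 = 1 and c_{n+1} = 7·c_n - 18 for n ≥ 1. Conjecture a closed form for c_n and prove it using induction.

Computing the first terms: c_1 = 1, c_2 = -11, c_3 = -95. This suggests c_n = -2·7^(n - 1) + 3.
Base step (n = 1): the formula gives 1 = 1 = c_1.
For the inductive step, assume it holds for an arbitrary j ≥ 1, so c_j = -2·7^(j - 1) + 3.
Then c_{j+1} = 7·c_j - 18 = 7·(-2·7^(j - 1) + 3) - 18 = -2·7^j + 3 = -2·7^((j+1) - 1) + 3,
which is the claimed formula at n = j+1.
This completes the induction.

c_n = -2·7^(n - 1) + 3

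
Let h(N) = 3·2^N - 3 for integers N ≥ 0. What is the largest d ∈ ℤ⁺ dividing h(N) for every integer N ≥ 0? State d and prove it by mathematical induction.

Computing the first values: h(0) = 0 and h(1) = 3; gcd(0, 3) = 3, so d ≤ 3.
We prove 3 | 3·2^N - 3 for all N ≥ 0 by induction on N.
For the base case N = 0: h(0) = 0 = 3·(0), so 3 | h(0).
Inductive step: assume the claim holds for N = p, i.e. 3 | h(p). Then
h(p+1) = 3·2^(p+1) - 3 = 2·(3·2^p - 3) + 3 = 2·h(p) + 3. The first term is divisible by 3 by the inductive hypothesis, and 3 is divisible by 3. Hence 3 | h(p+1).
This completes the induction.
Therefore the largest such d is 3.

d = 3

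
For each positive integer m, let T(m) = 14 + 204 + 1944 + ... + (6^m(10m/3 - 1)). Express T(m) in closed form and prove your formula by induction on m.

We claim T(m) = 2·6^m(2m - 1) + 2 for all m ≥ 1.
When m = 1: T(1) = 14, and the closed form gives 14. They agree.
Inductive step: assume the claim holds for m = j, so T(j) = 2·6^j(2j - 1) + 2.
Then T(j+1) = T(j) + (6^j(20j + 14)) = (2·6^j(2j - 1) + 2) + (6^j(20j + 14)).
Simplifying, T(j+1) = 24·6^j·j + 12·6^j + 2 = 2·6^(j+1)(2(j+1) - 1) + 2,
which is the closed form with m = j+1.
This completes the induction.

T(m) = 2·6^m(2m - 1) + 2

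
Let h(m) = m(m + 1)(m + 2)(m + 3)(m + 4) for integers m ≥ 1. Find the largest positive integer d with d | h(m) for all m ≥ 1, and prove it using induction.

d = 120

Computing the first values: h(1) = 120 and h(2) = 720; gcd(120, 720) = 120, so d ≤ 120.
We prove 120 | m(m + 1)(m + 2)(m + 3)(m + 4) for all m ≥ 1 by induction on m.
When m = 1: h(1) = 120 = 120·(1), so 120 | h(1).
For the inductive step, assume it holds for an arbitrary k ≥ 1, i.e. 120 | h(k). Then
h(k+1) − h(k) = (k+1)·(k+2)·(k+3)·(k+4)·(k+5) − k·(k+1)·(k+2)·(k+3)·(k+4) = (k+1)·(k+2)·(k+3)·(k+4)·[(k+5) − k] = 5·(k+1)·(k+2)·(k+3)·(k+4). The product of 4 consecutive integers is divisible by (4)! = 24, so h(k+1) − h(k) is divisible by 5·24 = 120. By the inductive hypothesis 120 | h(k), hence 120 | h(k+1).
This completes the induction.
Therefore the largest such d is 120.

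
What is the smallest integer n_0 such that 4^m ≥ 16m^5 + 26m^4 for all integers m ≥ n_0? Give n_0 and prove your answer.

At m = 10: 1048576 < 1860000, so the inequality fails and n_0 ≥ 11. We prove 4^m ≥ 16m^5 + 26m^4 for all m ≥ 11.
Base step (m = 11): 4^m = 4194304 and 16m^5 + 26m^4 = 2957482, so 4194304 ≥ 2957482.
Inductive step: assume the claim holds for m = r, so 4^r ≥ 16r^5 + 26r^4.
Then 4^(r + 1) = 4·(4^r) ≥ 4·(16r^5 + 26r^4).
Also, for r ≥ 11 we have 4·(16r^5 + 26r^4) ≥ 16(r+1)^5 + 26(r+1)^4, since 4·(16r^5 + 26r^4) − (16(r+1)^5 + 26(r+1)^4) = 48r^5 - 2r^4 - 264r^3 - 316r^2 - 184r - 42, which is nonnegative for all r ≥ 11.
Combining, 4^(r + 1) ≥ 16(r+1)^5 + 26(r+1)^4.
Hence, by induction on m, the claim holds for every m ≥ 11.
Hence the smallest such n_0 is 11.

n_0 = 11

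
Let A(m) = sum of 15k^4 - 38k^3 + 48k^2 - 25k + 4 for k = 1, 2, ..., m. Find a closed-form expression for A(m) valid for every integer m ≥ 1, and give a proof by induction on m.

We claim A(m) = m(3m^4 - 2m^3 + 2m^2 + 2m - 1) for all m ≥ 1.
Base case (m = 1): A(1) = 4, and the closed form gives 4. They agree.
Inductive step: suppose the statement holds for some k ≥ 1, so A(k) = k(3k^4 - 2k^3 + 2k^2 + 2k - 1).
Then A(k+1) = A(k) + (15k^4 + 22k^3 + 24k^2 + 17k + 4) = (k(3k^4 - 2k^3 + 2k^2 + 2k - 1)) + (15k^4 + 22k^3 + 24k^2 + 17k + 4).
Simplifying, A(k+1) = (k + 1)(3k^4 + 10k^3 + 14k^2 + 12k + 4) = (k+1)(3(k+1)^4 - 2(k+1)^3 + 2(k+1)^2 + 2(k+1) - 1),
which is the closed form with m = k+1.
This completes the induction.

A(m) = m(3m^4 - 2m^3 + 2m^2 + 2m - 1)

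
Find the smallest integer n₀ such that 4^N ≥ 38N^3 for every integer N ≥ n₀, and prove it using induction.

At N = 6: 4096 < 8208, so the inequality fails and n₀ ≥ 7. We prove 4^N ≥ 38N^3 for all N ≥ 7.
For the base case N = 7: 4^N = 16384 and 38N^3 = 13034, so 16384 ≥ 13034.
Inductive step: assume the claim holds for N = r, so 4^r ≥ 38r^3.
Then 4^(r + 1) = 4·(4^r) ≥ 4·(38r^3).
Also, for r ≥ 7 we have 4·(38r^3) ≥ 38(r+1)^3, since 4 ≥ (1 + 1/r)^3 for all r ≥ 7.
Combining, 4^(r + 1) ≥ 38(r+1)^3.
By induction, the statement is established for all N ≥ 7.
Hence the smallest such n₀ is 7.

n₀ = 7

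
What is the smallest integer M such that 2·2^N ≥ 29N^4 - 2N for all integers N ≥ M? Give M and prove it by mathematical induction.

At N = 21: 4194304 < 5639907, so the inequality fails and M ≥ 22. We prove 2·2^N ≥ 29N^4 - 2N for all N ≥ 22.
Base case (N = 22): 2·2^N = 8388608 and 29N^4 - 2N = 6793380, so 8388608 ≥ 6793380.
Inductive step: suppose the statement holds for some r ≥ 22, so 2·2^r ≥ 29r^4 - 2r.
Then 2·2^(r + 1) = 2·(2·2^r) ≥ 2·(29r^4 - 2r).
Also, for r ≥ 22 we have 2·(29r^4 - 2r) ≥ 29(r+1)^4 - 2(r+1), since 2·(29r^4 - 2r) − (29(r+1)^4 - 2(r+1)) = 29r^4 - 116r^3 - 174r^2 - 118r - 27, which is nonnegative for all r ≥ 22.
Combining, 2·2^(r + 1) ≥ 29(r+1)^4 - 2(r+1).
This completes the induction.
Hence the smallest such M is 22.

M = 22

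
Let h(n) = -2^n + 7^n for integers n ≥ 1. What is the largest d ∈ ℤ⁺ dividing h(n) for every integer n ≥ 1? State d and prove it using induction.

d = 5

Computing the first values: h(1) = 5 and h(2) = 45; gcd(5, 45) = 5, so d ≤ 5.
We prove 5 | -2^n + 7^n for all n ≥ 1 by induction on n.
For the base case n = 1: h(1) = 5 = 5·(1), so 5 | h(1).
Inductive step: suppose the statement holds for some j ≥ 1, i.e. 5 | h(j). Then
7^{j+1} − 2^{j+1} = 7·7^j − 2·2^j = 7·(7^j − 2^j) + (5)·2^j. The first term is divisible by 5 by the inductive hypothesis, and the second term (5)·2^j is divisible by 5 since 5 | 5. Hence 5 | h(j+1).
By induction, the statement is established for all n ≥ 1.
Therefore the largest such d is 5.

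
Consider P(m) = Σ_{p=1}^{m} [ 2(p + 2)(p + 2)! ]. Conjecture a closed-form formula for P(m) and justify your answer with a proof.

We claim P(m) = 2(m + 3)! - 12 for all m ≥ 1.
Base step (m = 1): P(1) = 36, and the closed form gives 36. They agree.
For the inductive step, assume it holds for an arbitrary p ≥ 1, so P(p) = 2(p + 3)! - 12.
Then P(p+1) = P(p) + (2(p + 3)(p + 3)!) = (2(p + 3)! - 12) + (2(p + 3)(p + 3)!).
Simplifying, P(p+1) = 2((p+1) + 3)! - 12,
which is the closed form with m = p+1.
This completes the induction.

P(m) = 2(m + 3)! - 12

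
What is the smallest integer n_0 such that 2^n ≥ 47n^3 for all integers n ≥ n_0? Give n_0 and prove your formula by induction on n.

n_0 = 19

At n = 18: 262144 < 274104, so the inequality fails and n_0 ≥ 19. We prove 2^n ≥ 47n^3 for all n ≥ 19.
Base case (n = 19): 2^n = 524288 and 47n^3 = 322373, so 524288 ≥ 322373.
For the inductive step, assume it holds for an arbitrary r ≥ 19, so 2^r ≥ 47r^3.
Then 2^(r + 1) = 2·(2^r) ≥ 2·(47r^3).
Also, for r ≥ 19 we have 2·(47r^3) ≥ 47(r+1)^3, since 2 ≥ (1 + 1/r)^3 for all r ≥ 19.
Combining, 2^(r + 1) ≥ 47(r+1)^3.
This completes the induction.
Hence the smallest such n_0 is 19.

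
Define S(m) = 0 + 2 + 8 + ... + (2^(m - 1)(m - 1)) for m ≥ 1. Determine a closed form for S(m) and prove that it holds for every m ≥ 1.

S(m) = 2^m(m - 2) + 2

We claim S(m) = 2^m(m - 2) + 2 for all m ≥ 1.
When m = 1: S(1) = 0, and the closed form gives 0. They agree.
Inductive step: assume the claim holds for m = r, so S(r) = 2^r(r - 2) + 2.
Then S(r+1) = S(r) + (2^r·r) = (2^r(r - 2) + 2) + (2^r·r).
Simplifying, S(r+1) = 2·2^r·r - 2·2^r + 2 = 2^(r+1)((r+1) - 2) + 2,
which is the closed form with m = r+1.
This completes the induction.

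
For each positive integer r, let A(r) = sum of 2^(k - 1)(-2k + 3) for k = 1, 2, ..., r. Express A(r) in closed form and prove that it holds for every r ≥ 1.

A(r) = 2^r(-2r + 5) - 5

We claim A(r) = 2^r(-2r + 5) - 5 for all r ≥ 1.
Base step (r = 1): A(1) = 1, and the closed form gives 1. They agree.
Inductive step: assume the claim holds for r = k, so A(k) = 2^k(-2k + 5) - 5.
Then A(k+1) = A(k) + (2^k(-2k + 1)) = (2^k(-2k + 5) - 5) + (2^k(-2k + 1)).
Simplifying, A(k+1) = -4·2^k·k + 6·2^k - 5 = 2^(k+1)(-2(k+1) + 5) - 5,
which is the closed form with r = k+1.
Hence, by induction on r, the claim holds for every r ≥ 1.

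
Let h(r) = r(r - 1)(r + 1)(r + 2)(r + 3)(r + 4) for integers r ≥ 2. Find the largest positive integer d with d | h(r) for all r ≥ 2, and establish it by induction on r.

d = 720

Computing the first values: h(2) = 720 and h(3) = 5040; gcd(720, 5040) = 720, so d ≤ 720.
We prove 720 | r(r - 1)(r + 1)(r + 2)(r + 3)(r + 4) for all r ≥ 2 by induction on r.
When r = 2: h(2) = 720 = 720·(1), so 720 | h(2).
Inductive step: suppose the statement holds for some i ≥ 2, i.e. 720 | h(i). Then
h(i+1) − h(i) = i·(i+1)·(i+2)·(i+3)·(i+4)·(i+5) − (i-1)·i·(i+1)·(i+2)·(i+3)·(i+4) = i·(i+1)·(i+2)·(i+3)·(i+4)·[(i+5) − (i-1)] = 6·i·(i+1)·(i+2)·(i+3)·(i+4). The product of 5 consecutive integers is divisible by (5)! = 120, so h(i+1) − h(i) is divisible by 6·120 = 720. By the inductive hypothesis 720 | h(i), hence 720 | h(i+1).
This completes the induction.
Therefore the largest such d is 720.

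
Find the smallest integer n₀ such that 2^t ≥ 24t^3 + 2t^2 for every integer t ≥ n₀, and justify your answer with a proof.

n₀ = 17

At t = 16: 65536 < 98816, so the inequality fails and n₀ ≥ 17. We prove 2^t ≥ 24t^3 + 2t^2 for all t ≥ 17.
Base case (t = 17): 2^t = 131072 and 24t^3 + 2t^2 = 118490, so 131072 ≥ 118490.
For the inductive step, assume it holds for an arbitrary k ≥ 17, so 2^k ≥ 24k^3 + 2k^2.
Then 2^(k + 1) = 2·(2^k) ≥ 2·(24k^3 + 2k^2).
Also, for k ≥ 17 we have 2·(24k^3 + 2k^2) ≥ 24(k+1)^3 + 2(k+1)^2, since 2·(24k^3 + 2k^2) − (24(k+1)^3 + 2(k+1)^2) = 24k^3 - 70k^2 - 76k - 26, which is nonnegative for all k ≥ 17.
Combining, 2^(k + 1) ≥ 24(k+1)^3 + 2(k+1)^2.
Hence, by induction on t, the claim holds for every t ≥ 17.
Hence the smallest such n₀ is 17.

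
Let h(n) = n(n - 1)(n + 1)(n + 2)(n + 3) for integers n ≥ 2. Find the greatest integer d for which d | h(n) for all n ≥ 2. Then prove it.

d = 120

Computing the first values: h(2) = 120 and h(3) = 720; gcd(120, 720) = 120, so d ≤ 120.
We prove 120 | n(n - 1)(n + 1)(n + 2)(n + 3) for all n ≥ 2 by induction on n.
Base step (n = 2): h(2) = 120 = 120·(1), so 120 | h(2).
Inductive step: assume the claim holds for n = p, i.e. 120 | h(p). Then
h(p+1) − h(p) = p·(p+1)·(p+2)·(p+3)·(p+4) − (p-1)·p·(p+1)·(p+2)·(p+3) = p·(p+1)·(p+2)·(p+3)·[(p+4) − (p-1)] = 5·p·(p+1)·(p+2)·(p+3). The product of 4 consecutive integers is divisible by (4)! = 24, so h(p+1) − h(p) is divisible by 5·24 = 120. By the inductive hypothesis 120 | h(p), hence 120 | h(p+1).
By induction, the statement is established for all n ≥ 2.
Therefore the largest such d is 120.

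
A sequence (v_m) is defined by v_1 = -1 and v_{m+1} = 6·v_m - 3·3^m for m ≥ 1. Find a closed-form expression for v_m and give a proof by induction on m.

Computing the first terms: v_1 = -1, v_2 = -15, v_3 = -117. This suggests v_m = 3^m - 4·6^(m - 1).
Base step (m = 1): the formula gives -1 = -1 = v_1.
Inductive step: assume the claim holds for m = r, so v_r = 3^r - 4·6^(r - 1).
Then v_{r+1} = 6·v_r - 3·3^r = 6·(3^r - 4·6^(r - 1)) - 3·3^r = 3^(r + 1) - 4·6^r = 3^(r+1) - 4·6^((r+1) - 1),
which is the claimed formula at m = r+1.
By induction, the statement is established for all m ≥ 1.

v_m = 3^m - 4·6^(m - 1)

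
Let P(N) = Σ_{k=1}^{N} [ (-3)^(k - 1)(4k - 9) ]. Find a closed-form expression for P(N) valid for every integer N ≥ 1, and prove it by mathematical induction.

P(N) = (-3)^N(-N + 2) - 2

We claim P(N) = (-3)^N(-N + 2) - 2 for all N ≥ 1.
Base step (N = 1): P(1) = -5, and the closed form gives -5. They agree.
Inductive step: suppose the statement holds for some k ≥ 1, so P(k) = (-3)^k(-k + 2) - 2.
Then P(k+1) = P(k) + ((-3)^k(4k - 5)) = ((-3)^k(-k + 2) - 2) + ((-3)^k(4k - 5)).
Simplifying, P(k+1) = -(-3)^(k + 1)k + (-3)^(k + 1) - 2 = (-3)^(k+1)(-(k+1) + 2) - 2,
which is the closed form with N = k+1.
By the principle of mathematical induction, the result holds for all N ≥ 1.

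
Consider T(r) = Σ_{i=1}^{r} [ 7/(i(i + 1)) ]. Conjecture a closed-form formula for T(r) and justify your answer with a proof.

T(r) = 7r/(r + 1)

We claim T(r) = 7r/(r + 1) for all r ≥ 1.
For the base case r = 1: T(1) = 7/2, and the closed form gives 7/2. They agree.
Suppose the result is true for r = i, so T(i) = 7i/(i + 1).
Then T(i+1) = T(i) + (7/((i + 1)(i + 2))) = (7i/(i + 1)) + (7/((i + 1)(i + 2))).
Simplifying, T(i+1) = 7(i + 1)/(i + 2) = 7(i+1)/((i+1) + 1),
which is the closed form with r = i+1.
This completes the induction.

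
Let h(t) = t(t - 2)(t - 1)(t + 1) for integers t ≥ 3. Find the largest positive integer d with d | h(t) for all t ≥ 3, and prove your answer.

Computing the first values: h(3) = 24 and h(4) = 120; gcd(24, 120) = 24, so d ≤ 24.
We prove 24 | t(t - 2)(t - 1)(t + 1) for all t ≥ 3 by induction on t.
When t = 3: h(3) = 24 = 24·(1), so 24 | h(3).
For the inductive step, assume it holds for an arbitrary i ≥ 3, i.e. 24 | h(i). Then
h(i+1) − h(i) = (i-1)·i·(i+1)·(i+2) − (i-2)·(i-1)·i·(i+1) = (i-1)·i·(i+1)·[(i+2) − (i-2)] = 4·(i-1)·i·(i+1). The product of 3 consecutive integers is divisible by (3)! = 6, so h(i+1) − h(i) is divisible by 4·6 = 24. By the inductive hypothesis 24 | h(i), hence 24 | h(i+1).
This completes the induction.
Therefore the largest such d is 24.

d = 24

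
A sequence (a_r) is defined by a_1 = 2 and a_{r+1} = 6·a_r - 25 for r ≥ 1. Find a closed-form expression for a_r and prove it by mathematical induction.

a_r = -3·6^(r - 1) + 5

Computing the first terms: a_1 = 2, a_2 = -13, a_3 = -103. This suggests a_r = -3·6^(r - 1) + 5.
For the base case r = 1: the formula gives 2 = 2 = a_1.
Suppose the result is true for r = j, so a_j = -3·6^(j - 1) + 5.
Then a_{j+1} = 6·a_j - 25 = 6·(-3·6^(j - 1) + 5) - 25 = -3·6^j + 5 = -3·6^((j+1) - 1) + 5,
which is the claimed formula at r = j+1.
This completes the induction.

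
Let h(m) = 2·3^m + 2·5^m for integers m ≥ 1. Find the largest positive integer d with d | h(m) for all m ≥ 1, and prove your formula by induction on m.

d = 4

Computing the first values: h(1) = 16 and h(2) = 68; gcd(16, 68) = 4, so d ≤ 4.
We prove 4 | 2·3^m + 2·5^m for all m ≥ 1 by induction on m.
For the base case m = 1: h(1) = 16 = 4·(4), so 4 | h(1).
Suppose the result is true for m = i, i.e. 4 | h(i). Then
h(i+1) − 5·h(i) = (2·3^(i+1) + 2·5^(i+1)) − 5·(2·3^i + 2·5^i) = (2)·3^i·(3 − 5) = (-4)·3^i. Since 4 | h(i) by the inductive hypothesis, 4 | 5·h(i); and 4 | -4 since -4 = 4·-1. Therefore 4 | h(i+1).
By induction, the statement is established for all m ≥ 1.
Therefore the largest such d is 4.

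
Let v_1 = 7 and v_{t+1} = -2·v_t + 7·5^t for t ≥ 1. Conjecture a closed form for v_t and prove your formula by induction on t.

v_t = -(-2)^t + 5^t

Computing the first terms: v_1 = 7, v_2 = 21, v_3 = 133. This suggests v_t = -(-2)^t + 5^t.
Base step (t = 1): the formula gives 7 = 7 = v_1.
Inductive step: assume the claim holds for t = j, so v_j = -(-2)^j + 5^j.
Then v_{j+1} = -2·v_j + 7·5^j = -2·(-(-2)^j + 5^j) + 7·5^j = -(-2)^(j + 1) + 5^(j + 1),
which is the claimed formula at t = j+1.
By the principle of mathematical induction, the result holds for all t ≥ 1.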